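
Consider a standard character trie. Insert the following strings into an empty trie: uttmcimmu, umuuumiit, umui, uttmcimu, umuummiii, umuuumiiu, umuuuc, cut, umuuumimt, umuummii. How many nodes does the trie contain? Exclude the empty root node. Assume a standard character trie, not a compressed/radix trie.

31

Insert word by word; a character creates a node only if that edge doesn't already exist:
  "uttmcimmu" → 9 new (u, t, t, m, c, i, m, m, u)
  "umuuumiit" → prefix "u" already present; 8 new (m, u, u, u, m, i, i, t)
  "umui" → prefix "umu" already present; 1 new (i)
  "uttmcimu" → prefix "uttmcim" already present; 1 new (u)
  "umuummiii" → prefix "umuu" already present; 5 new (m, m, i, i, i)
  "umuuumiiu" → prefix "umuuumii" already present; 1 new (u)
  "umuuuc" → prefix "umuuu" already present; 1 new (c)
  "cut" → 3 new (c, u, t)
  "umuuumimt" → prefix "umuuumi" already present; 2 new (m, t)
  "umuummii" → prefix "umuummii" already present; 0 new (none)
Total nodes = 9 + 8 + 1 + 1 + 5 + 1 + 1 + 3 + 2 + 0 = 31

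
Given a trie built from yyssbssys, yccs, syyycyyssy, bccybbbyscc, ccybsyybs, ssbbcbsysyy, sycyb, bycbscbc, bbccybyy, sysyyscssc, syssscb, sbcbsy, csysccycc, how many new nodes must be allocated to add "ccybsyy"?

"ccybsyy" is already a full path in the trie; only an end-marker is added.
No new nodes are needed: 0.

0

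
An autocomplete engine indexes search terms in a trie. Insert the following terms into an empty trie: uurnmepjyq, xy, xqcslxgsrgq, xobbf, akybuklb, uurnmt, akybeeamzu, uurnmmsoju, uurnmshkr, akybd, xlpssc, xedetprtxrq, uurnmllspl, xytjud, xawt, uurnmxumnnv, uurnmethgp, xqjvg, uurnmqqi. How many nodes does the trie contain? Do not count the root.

Insert word by word; a character creates a node only if that edge doesn't already exist:
  "uurnmepjyq" → 10 new (u, u, r, n, m, e, p, j, y, q)
  "xy" → 2 new (x, y)
  "xqcslxgsrgq" → prefix "x" already present; 10 new (q, c, s, l, x, g, s, r, g, q)
  "xobbf" → prefix "x" already present; 4 new (o, b, b, f)
  "akybuklb" → 8 new (a, k, y, b, u, k, l, b)
  "uurnmt" → prefix "uurnm" already present; 1 new (t)
  "akybeeamzu" → prefix "akyb" already present; 6 new (e, e, a, m, z, u)
  "uurnmmsoju" → prefix "uurnm" already present; 5 new (m, s, o, j, u)
  "uurnmshkr" → prefix "uurnm" already present; 4 new (s, h, k, r)
  "akybd" → prefix "akyb" already present; 1 new (d)
  "xlpssc" → prefix "x" already present; 5 new (l, p, s, s, c)
  "xedetprtxrq" → prefix "x" already present; 10 new (e, d, e, t, p, r, t, x, r, q)
  "uurnmllspl" → prefix "uurnm" already present; 5 new (l, l, s, p, l)
  "xytjud" → prefix "xy" already present; 4 new (t, j, u, d)
  "xawt" → prefix "x" already present; 3 new (a, w, t)
  "uurnmxumnnv" → prefix "uurnm" already present; 6 new (x, u, m, n, n, v)
  "uurnmethgp" → prefix "uurnme" already present; 4 new (t, h, g, p)
  "xqjvg" → prefix "xq" already present; 3 new (j, v, g)
  "uurnmqqi" → prefix "uurnm" already present; 3 new (q, q, i)
Total nodes = 10 + 2 + 10 + 4 + 8 + 1 + 6 + 5 + 4 + 1 + 5 + 10 + 5 + 4 + 3 + 6 + 4 + 3 + 3 = 94

94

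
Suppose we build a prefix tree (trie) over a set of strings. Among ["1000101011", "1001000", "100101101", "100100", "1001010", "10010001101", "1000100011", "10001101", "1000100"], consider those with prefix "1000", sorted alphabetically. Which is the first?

1000100

Filter for "1000…" and sort: "1000100", "1000100011", "1000101011", "10001101"
The 1st is 1000100.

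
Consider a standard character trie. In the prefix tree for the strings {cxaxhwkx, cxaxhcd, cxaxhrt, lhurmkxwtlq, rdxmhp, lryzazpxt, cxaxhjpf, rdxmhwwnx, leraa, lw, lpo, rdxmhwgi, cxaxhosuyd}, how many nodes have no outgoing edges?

13

Leaves are exactly the stored words that no other stored word extends.
Those words: "cxaxhcd", "cxaxhjpf", "cxaxhosuyd", "cxaxhrt", "cxaxhwkx", "leraa", "lhurmkxwtlq", "lpo", "lryzazpxt", "lw", "rdxmhp", "rdxmhwgi", "rdxmhwwnx"
Leaf count: 13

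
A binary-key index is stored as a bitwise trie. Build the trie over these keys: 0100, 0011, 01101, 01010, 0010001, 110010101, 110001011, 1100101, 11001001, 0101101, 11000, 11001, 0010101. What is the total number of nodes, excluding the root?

Trie structure (* marks end of a word):
(root)
├─ 0
│  ├─ 0
│  │  └─ 1
│  │     ├─ 0
│  │     │  ├─ 0
│  │     │  │  └─ 0
│  │     │  │     └─ 1 *
│  │     │  └─ 1
│  │     │     └─ 0
│  │     │        └─ 1 *
│  │     └─ 1 *
│  └─ 1
│     ├─ 0
│     │  ├─ 0 *
│     │  └─ 1
│     │     ├─ 0 *
│     │     └─ 1
│     │        └─ 0
│     │           └─ 1 *
│     └─ 1
│        └─ 0
│           └─ 1 *
└─ 1
   └─ 1
      └─ 0
         └─ 0
            ├─ 0 *
            │  └─ 1
            │     └─ 0
            │        └─ 1
            │           └─ 1 *
            └─ 1 *
               └─ 0
                  ├─ 0
                  │  └─ 1 *
                  └─ 1 *
                     └─ 0
                        └─ 1 *
Counting every labelled node above: 38.

38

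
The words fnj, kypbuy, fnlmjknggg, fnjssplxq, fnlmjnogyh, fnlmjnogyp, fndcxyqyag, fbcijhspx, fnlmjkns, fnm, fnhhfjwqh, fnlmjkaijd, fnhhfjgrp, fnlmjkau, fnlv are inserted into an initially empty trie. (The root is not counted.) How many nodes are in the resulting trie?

63

Insert word by word; a character creates a node only if that edge doesn't already exist:
  "fnj" → 3 new (f, n, j)
  "kypbuy" → 6 new (k, y, p, b, u, y)
  "fnlmjknggg" → prefix "fn" already present; 8 new (l, m, j, k, n, g, g, g)
  "fnjssplxq" → prefix "fnj" already present; 6 new (s, s, p, l, x, q)
  "fnlmjnogyh" → prefix "fnlmj" already present; 5 new (n, o, g, y, h)
  "fnlmjnogyp" → prefix "fnlmjnogy" already present; 1 new (p)
  "fndcxyqyag" → prefix "fn" already present; 8 new (d, c, x, y, q, y, a, g)
  "fbcijhspx" → prefix "f" already present; 8 new (b, c, i, j, h, s, p, x)
  "fnlmjkns" → prefix "fnlmjkn" already present; 1 new (s)
  "fnm" → prefix "fn" already present; 1 new (m)
  "fnhhfjwqh" → prefix "fn" already present; 7 new (h, h, f, j, w, q, h)
  "fnlmjkaijd" → prefix "fnlmjk" already present; 4 new (a, i, j, d)
  "fnhhfjgrp" → prefix "fnhhfj" already present; 3 new (g, r, p)
  "fnlmjkau" → prefix "fnlmjka" already present; 1 new (u)
  "fnlv" → prefix "fnl" already present; 1 new (v)
Total nodes = 3 + 6 + 8 + 6 + 5 + 1 + 8 + 8 + 1 + 1 + 7 + 4 + 3 + 1 + 1 = 63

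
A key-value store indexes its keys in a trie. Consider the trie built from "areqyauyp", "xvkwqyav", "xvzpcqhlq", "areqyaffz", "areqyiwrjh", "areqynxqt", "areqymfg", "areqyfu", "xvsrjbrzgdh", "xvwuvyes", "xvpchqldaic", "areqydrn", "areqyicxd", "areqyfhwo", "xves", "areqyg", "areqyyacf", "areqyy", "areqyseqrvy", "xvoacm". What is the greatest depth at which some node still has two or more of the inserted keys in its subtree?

The deepest shared node is where two words last agree before diverging.
e.g. "areqyaffz" and "areqyauyp" share the prefix "areqya" of length 6; no pair shares a longer one.
Longest shared-prefix length: 6

6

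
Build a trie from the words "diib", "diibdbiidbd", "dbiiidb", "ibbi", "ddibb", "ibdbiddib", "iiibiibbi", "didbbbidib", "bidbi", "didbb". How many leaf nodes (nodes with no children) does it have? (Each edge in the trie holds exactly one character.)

Leaves are exactly the stored words that no other stored word extends.
Those words: "bidbi", "dbiiidb", "ddibb", "didbbbidib", "diibdbiidbd", "ibbi", "ibdbiddib", "iiibiibbi"
Leaf count: 8

8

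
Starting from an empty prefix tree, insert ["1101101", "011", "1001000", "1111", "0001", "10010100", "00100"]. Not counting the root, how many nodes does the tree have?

27

Trie structure (* marks end of a word):
(root)
├─ 0
│  ├─ 0
│  │  ├─ 0
│  │  │  └─ 1 *
│  │  └─ 1
│  │     └─ 0
│  │        └─ 0 *
│  └─ 1
│     └─ 1 *
└─ 1
   ├─ 0
   │  └─ 0
   │     └─ 1
   │        └─ 0
   │           ├─ 0
   │           │  └─ 0 *
   │           └─ 1
   │              └─ 0
   │                 └─ 0 *
   └─ 1
      ├─ 0
      │  └─ 1
      │     └─ 1
      │        └─ 0
      │           └─ 1 *
      └─ 1
         └─ 1 *
Counting every labelled node above: 27.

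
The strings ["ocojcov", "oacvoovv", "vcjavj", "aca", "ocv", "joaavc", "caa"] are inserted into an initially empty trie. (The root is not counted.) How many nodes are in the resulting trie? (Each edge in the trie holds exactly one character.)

Trie structure (* marks end of a word):
(root)
├─ a
│  └─ c
│     └─ a *
├─ c
│  └─ a
│     └─ a *
├─ j
│  └─ o
│     └─ a
│        └─ a
│           └─ v
│              └─ c *
├─ o
│  ├─ a
│  │  └─ c
│  │     └─ v
│  │        └─ o
│  │           └─ o
│  │              └─ v
│  │                 └─ v *
│  └─ c
│     ├─ o
│     │  └─ j
│     │     └─ c
│     │        └─ o
│     │           └─ v *
│     └─ v *
└─ v
   └─ c
      └─ j
         └─ a
            └─ v
               └─ j *
Counting every labelled node above: 33.

33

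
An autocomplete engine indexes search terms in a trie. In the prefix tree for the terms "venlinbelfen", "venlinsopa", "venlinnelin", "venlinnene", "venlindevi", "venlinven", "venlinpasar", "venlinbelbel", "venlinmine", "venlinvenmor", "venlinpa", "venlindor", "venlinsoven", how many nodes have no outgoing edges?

11

A leaf is a node with no children — equivalently, the end of a word that is not a proper prefix of any other stored word.
Those words: "venlinbelbel", "venlinbelfen", "venlindevi", "venlindor", "venlinmine", "venlinnelin", "venlinnene", "venlinpasar", "venlinsopa", "venlinsoven", "venlinvenmor"
Leaf count: 11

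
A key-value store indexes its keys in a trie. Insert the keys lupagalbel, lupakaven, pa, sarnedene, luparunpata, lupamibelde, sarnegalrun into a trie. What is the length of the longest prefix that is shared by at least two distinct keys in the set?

Equivalently: take the maximum, over all pairs, of their longest common prefix length.
e.g. "sarnedene" and "sarnegalrun" share the prefix "sarne" of length 5; no pair shares a longer one.
Longest shared-prefix length: 5

5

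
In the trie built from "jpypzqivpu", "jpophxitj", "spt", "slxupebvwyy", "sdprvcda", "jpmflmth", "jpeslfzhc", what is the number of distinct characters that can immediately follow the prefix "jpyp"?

1

Walk "jpyp" from the root, arriving at one node.
Characters that immediately follow "jpyp" among the stored strings: {z}.
That node has 1 child edge.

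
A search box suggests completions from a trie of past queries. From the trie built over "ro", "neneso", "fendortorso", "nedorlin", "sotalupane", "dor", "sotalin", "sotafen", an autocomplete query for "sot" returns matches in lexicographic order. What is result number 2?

Words with prefix "sot", in lexicographic order: "sotafen", "sotalin", "sotalupane"
Position 2: sotalin

sotalin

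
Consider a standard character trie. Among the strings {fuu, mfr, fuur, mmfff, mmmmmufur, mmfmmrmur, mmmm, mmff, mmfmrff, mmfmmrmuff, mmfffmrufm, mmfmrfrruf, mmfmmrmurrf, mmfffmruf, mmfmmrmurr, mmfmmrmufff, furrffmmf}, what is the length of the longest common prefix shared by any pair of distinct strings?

The deepest shared node is where two words last agree before diverging.
"mmfmmrmuff" and "mmfmmrmufff" agree on "mmfmmrmuff" (10 characters) before diverging; nothing deeper is shared.
Longest shared-prefix length: 10

10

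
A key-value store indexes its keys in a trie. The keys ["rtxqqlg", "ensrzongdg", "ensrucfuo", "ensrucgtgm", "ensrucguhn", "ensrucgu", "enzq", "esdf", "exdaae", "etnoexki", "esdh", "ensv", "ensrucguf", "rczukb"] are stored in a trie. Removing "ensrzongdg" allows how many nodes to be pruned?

A node on "ensrzongdg"'s path can go only if nothing else ends at it or branches off below it.
The suffix "zongdg" (6 nodes) is used only by "ensrzongdg"; the node for "ensr" still has the child "u", so pruning stops there.
Nodes removed: 6

6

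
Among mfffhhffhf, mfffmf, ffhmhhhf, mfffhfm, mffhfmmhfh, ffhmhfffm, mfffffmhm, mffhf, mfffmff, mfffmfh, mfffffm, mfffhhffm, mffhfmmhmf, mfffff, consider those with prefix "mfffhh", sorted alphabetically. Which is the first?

DFS of the "mfffhh" subtree visits, in order: "mfffhhffhf", "mfffhhffm"
The 1st is mfffhhffhf.

mfffhhffhf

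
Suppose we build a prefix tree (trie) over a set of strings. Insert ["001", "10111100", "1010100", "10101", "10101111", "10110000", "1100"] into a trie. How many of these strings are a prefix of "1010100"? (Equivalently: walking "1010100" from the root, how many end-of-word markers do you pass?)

Walk "1010100" from the root; an end-of-word marker is hit whenever a stored word is a prefix of "1010100".
Prefixes of the query that are stored words: "10101", "1010100"
Count: 2

2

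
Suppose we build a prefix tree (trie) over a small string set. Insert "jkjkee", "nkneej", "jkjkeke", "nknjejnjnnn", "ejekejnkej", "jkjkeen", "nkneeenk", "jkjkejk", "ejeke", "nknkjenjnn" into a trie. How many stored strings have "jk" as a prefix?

Traverse to the node for "jk", then collect every word in that subtree.
Words under "jk": jkjkee, jkjkeen, jkjkejk, jkjkeke
Count: 4

4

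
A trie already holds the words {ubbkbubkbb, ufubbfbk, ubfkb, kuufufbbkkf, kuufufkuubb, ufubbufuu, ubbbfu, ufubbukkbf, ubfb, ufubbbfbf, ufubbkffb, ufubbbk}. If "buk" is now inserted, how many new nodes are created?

Nothing in the trie begins with "b"; the whole of "buk" is new.
3 − 0 = 3 new nodes.

3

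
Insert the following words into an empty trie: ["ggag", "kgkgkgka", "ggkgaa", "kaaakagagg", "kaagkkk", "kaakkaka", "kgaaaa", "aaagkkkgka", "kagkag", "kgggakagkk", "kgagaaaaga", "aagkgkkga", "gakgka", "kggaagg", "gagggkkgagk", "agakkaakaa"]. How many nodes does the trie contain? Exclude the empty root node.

101

Insert word by word; a character creates a node only if that edge doesn't already exist:
  "ggag" → 4 new (g, g, a, g)
  "kgkgkgka" → 8 new (k, g, k, g, k, g, k, a)
  "ggkgaa" → prefix "gg" already present; 4 new (k, g, a, a)
  "kaaakagagg" → prefix "k" already present; 9 new (a, a, a, k, a, g, a, g, g)
  "kaagkkk" → prefix "kaa" already present; 4 new (g, k, k, k)
  "kaakkaka" → prefix "kaa" already present; 5 new (k, k, a, k, a)
  "kgaaaa" → prefix "kg" already present; 4 new (a, a, a, a)
  "aaagkkkgka" → 10 new (a, a, a, g, k, k, k, g, k, a)
  "kagkag" → prefix "ka" already present; 4 new (g, k, a, g)
  "kgggakagkk" → prefix "kg" already present; 8 new (g, g, a, k, a, g, k, k)
  "kgagaaaaga" → prefix "kga" already present; 7 new (g, a, a, a, a, g, a)
  "aagkgkkga" → prefix "aa" already present; 7 new (g, k, g, k, k, g, a)
  "gakgka" → prefix "g" already present; 5 new (a, k, g, k, a)
  "kggaagg" → prefix "kgg" already present; 4 new (a, a, g, g)
  "gagggkkgagk" → prefix "ga" already present; 9 new (g, g, g, k, k, g, a, g, k)
  "agakkaakaa" → prefix "a" already present; 9 new (g, a, k, k, a, a, k, a, a)
Total nodes = 4 + 8 + 4 + 9 + 4 + 5 + 4 + 10 + 4 + 8 + 7 + 7 + 5 + 4 + 9 + 9 = 101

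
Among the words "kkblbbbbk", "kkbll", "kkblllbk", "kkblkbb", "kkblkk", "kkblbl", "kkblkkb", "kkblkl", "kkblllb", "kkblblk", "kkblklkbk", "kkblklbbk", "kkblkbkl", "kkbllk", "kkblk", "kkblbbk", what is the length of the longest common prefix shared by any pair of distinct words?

7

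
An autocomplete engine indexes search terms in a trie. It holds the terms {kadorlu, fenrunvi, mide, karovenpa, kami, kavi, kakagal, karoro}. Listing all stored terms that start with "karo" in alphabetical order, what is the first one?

karoro

Words with prefix "karo", in lexicographic order: "karoro", "karovenpa"
The 1st is karoro.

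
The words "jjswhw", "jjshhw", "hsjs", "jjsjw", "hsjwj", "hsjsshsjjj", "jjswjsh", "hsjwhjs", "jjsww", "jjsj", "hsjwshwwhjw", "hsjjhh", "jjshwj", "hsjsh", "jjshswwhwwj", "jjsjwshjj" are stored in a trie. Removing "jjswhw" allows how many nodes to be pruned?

Walk "jjswhw" from the leaf back toward the root, removing each node that no remaining word uses.
The suffix "hw" (2 nodes) is used only by "jjswhw"; the node for "jjsw" still has the child "j", so pruning stops there.
Nodes removed: 2

2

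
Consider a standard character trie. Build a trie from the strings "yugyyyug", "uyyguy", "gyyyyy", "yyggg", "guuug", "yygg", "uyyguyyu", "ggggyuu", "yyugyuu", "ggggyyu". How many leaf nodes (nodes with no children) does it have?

Leaves are exactly the stored words that no other stored word extends.
Those words: "ggggyuu", "ggggyyu", "guuug", "gyyyyy", "uyyguyyu", "yugyyyug", "yyggg", "yyugyuu"
Leaf count: 8

8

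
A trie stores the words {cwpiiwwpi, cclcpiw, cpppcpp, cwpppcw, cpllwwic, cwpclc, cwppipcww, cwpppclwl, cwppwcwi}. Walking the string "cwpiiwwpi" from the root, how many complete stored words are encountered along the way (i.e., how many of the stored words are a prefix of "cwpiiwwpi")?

1

Traverse "cwpiiwwpi" character by character; count nodes along the way that are marked as word ends.
Prefixes of the query that are stored words: "cwpiiwwpi"
Count: 1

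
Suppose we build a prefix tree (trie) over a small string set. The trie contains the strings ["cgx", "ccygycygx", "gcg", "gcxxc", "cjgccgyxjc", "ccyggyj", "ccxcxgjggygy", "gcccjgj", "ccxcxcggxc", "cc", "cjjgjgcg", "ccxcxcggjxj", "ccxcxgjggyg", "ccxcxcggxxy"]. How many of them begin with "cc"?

Filter for entries beginning with "cc":
Matches: "cc", "ccxcxcggjxj", "ccxcxcggxc", "ccxcxcggxxy", "ccxcxgjggyg", "ccxcxgjggygy", "ccyggyj", "ccygycygx"
Count: 8

8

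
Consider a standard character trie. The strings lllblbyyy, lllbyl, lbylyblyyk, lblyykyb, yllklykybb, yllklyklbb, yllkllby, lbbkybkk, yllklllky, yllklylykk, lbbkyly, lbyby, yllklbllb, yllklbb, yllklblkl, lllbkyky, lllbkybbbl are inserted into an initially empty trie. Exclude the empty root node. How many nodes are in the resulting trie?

Insert word by word; a character creates a node only if that edge doesn't already exist:
  "lllblbyyy" → 9 new (l, l, l, b, l, b, y, y, y)
  "lllbyl" → prefix "lllb" already present; 2 new (y, l)
  "lbylyblyyk" → prefix "l" already present; 9 new (b, y, l, y, b, l, y, y, k)
  "lblyykyb" → prefix "lb" already present; 6 new (l, y, y, k, y, b)
  "yllklykybb" → 10 new (y, l, l, k, l, y, k, y, b, b)
  "yllklyklbb" → prefix "yllklyk" already present; 3 new (l, b, b)
  "yllkllby" → prefix "yllkl" already present; 3 new (l, b, y)
  "lbbkybkk" → prefix "lb" already present; 6 new (b, k, y, b, k, k)
  "yllklllky" → prefix "yllkll" already present; 3 new (l, k, y)
  "yllklylykk" → prefix "yllkly" already present; 4 new (l, y, k, k)
  "lbbkyly" → prefix "lbbky" already present; 2 new (l, y)
  "lbyby" → prefix "lby" already present; 2 new (b, y)
  "yllklbllb" → prefix "yllkl" already present; 4 new (b, l, l, b)
  "yllklbb" → prefix "yllklb" already present; 1 new (b)
  "yllklblkl" → prefix "yllklbl" already present; 2 new (k, l)
  "lllbkyky" → prefix "lllb" already present; 4 new (k, y, k, y)
  "lllbkybbbl" → prefix "lllbky" already present; 4 new (b, b, b, l)
Total nodes = 9 + 2 + 9 + 6 + 10 + 3 + 3 + 6 + 3 + 4 + 2 + 2 + 4 + 1 + 2 + 4 + 4 = 74

74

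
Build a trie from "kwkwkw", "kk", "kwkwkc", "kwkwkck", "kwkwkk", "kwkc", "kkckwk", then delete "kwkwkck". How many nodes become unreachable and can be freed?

1

Walk "kwkwkck" from the leaf back toward the root, removing each node that no remaining word uses.
The suffix "k" (1 node) is used only by "kwkwkck"; "kwkwkc" is itself a stored word, so pruning stops there.
Nodes removed: 1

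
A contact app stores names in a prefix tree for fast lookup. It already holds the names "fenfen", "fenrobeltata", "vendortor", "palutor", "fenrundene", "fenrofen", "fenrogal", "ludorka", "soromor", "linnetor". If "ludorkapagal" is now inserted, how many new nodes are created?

Walking "ludorkapagal" from the root, the first 7 characters ("ludorka") follow existing edges; "p" is the first miss.
New nodes needed: |"ludorkapagal"| − 7 = 12 − 7 = 5.

5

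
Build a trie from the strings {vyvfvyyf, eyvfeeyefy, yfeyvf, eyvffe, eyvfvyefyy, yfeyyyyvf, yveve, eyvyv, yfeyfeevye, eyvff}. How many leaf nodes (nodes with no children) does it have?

A leaf is a node with no children — equivalently, the end of a word that is not a proper prefix of any other stored word.
Those words: "eyvfeeyefy", "eyvffe", "eyvfvyefyy", "eyvyv", "vyvfvyyf", "yfeyfeevye", "yfeyvf", "yfeyyyyvf", "yveve"
Leaf count: 9

9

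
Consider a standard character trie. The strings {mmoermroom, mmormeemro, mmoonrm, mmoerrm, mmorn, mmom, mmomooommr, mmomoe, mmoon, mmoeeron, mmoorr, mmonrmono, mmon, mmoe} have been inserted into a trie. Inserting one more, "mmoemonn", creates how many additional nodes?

4

"mmoe" is already a path in the trie; the remaining "monn" must be added.
New nodes needed: |"mmoemonn"| − 4 = 8 − 4 = 4.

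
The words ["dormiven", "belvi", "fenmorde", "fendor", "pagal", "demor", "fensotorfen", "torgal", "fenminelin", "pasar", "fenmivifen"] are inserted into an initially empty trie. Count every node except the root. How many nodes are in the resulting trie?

61

Count nodes per top-level branch (shared prefixes stored once):
  'b'-branch (belvi): 5 nodes
  'd'-branch (demor, dormiven): 12 nodes
  'f'-branch (fendor, fenminelin, fenmivifen, fenmorde, fensotorfen): 30 nodes
  'p'-branch (pagal, pasar): 8 nodes
  't'-branch (torgal): 6 nodes
Sum: 61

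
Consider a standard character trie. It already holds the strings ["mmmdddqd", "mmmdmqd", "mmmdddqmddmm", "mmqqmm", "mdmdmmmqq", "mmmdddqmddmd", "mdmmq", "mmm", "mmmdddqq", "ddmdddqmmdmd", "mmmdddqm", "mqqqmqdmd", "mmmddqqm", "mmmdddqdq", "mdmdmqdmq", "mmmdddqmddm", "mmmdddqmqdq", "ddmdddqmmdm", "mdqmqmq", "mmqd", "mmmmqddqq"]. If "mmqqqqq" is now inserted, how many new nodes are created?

"mmqq" is already a path in the trie; the remaining "qqq" must be added.
New nodes needed: |"mmqqqqq"| − 4 = 7 − 4 = 3.

3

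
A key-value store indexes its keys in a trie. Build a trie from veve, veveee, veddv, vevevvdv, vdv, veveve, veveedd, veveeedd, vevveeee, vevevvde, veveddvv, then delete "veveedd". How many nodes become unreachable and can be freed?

After clearing the end-marker at "veveedd", prune upward until reaching a node still needed by another word.
The suffix "dd" (2 nodes) is used only by "veveedd"; the node for "vevee" still has the child "e", so pruning stops there.
Nodes removed: 2

2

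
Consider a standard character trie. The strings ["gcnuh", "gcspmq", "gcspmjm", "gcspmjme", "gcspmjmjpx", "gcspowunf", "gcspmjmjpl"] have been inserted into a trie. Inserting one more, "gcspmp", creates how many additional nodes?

1

Walking "gcspmp" from the root, the first 5 characters ("gcspm") follow existing edges; "p" is the first miss.
Each of the 1 remaining characters creates one node.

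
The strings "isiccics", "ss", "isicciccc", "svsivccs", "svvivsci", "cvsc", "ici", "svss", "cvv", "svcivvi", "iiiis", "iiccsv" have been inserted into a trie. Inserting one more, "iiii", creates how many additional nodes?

Every character of "iiii" already lies on an existing path (it is a prefix of some stored word).
No new nodes are needed: 0.

0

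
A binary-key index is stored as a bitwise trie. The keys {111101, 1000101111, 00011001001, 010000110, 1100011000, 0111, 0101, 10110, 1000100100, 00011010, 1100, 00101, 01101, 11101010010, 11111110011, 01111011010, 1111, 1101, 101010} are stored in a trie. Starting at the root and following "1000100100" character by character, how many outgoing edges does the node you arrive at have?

0

The children of the "1000100100" node are the distinct next characters among strings starting with "1000100100".
No stored string extends past "1000100100".
That node has 0 child edges.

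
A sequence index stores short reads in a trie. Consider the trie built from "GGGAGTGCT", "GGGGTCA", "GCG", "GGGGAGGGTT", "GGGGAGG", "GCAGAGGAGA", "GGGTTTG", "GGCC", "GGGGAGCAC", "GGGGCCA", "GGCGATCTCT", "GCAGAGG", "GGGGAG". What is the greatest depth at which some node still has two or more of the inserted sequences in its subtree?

7

Look for the deepest trie node that still has at least two words in its subtree.
"GCAGAGG" and "GCAGAGGAGA" agree on "GCAGAGG" (7 characters) before diverging; nothing deeper is shared.
Longest shared-prefix length: 7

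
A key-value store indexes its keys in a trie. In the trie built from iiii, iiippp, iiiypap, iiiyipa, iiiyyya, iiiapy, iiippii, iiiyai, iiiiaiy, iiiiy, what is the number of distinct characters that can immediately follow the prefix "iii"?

4

The children of the "iii" node are the distinct next characters among strings starting with "iii".
Distinct next characters after "iii": a, i, p, y.
That node has 4 child edges.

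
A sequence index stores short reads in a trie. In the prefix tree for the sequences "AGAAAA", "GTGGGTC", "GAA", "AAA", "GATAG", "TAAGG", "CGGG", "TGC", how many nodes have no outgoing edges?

A leaf is a node with no children — equivalently, the end of a word that is not a proper prefix of any other stored word.
Those words: "AAA", "AGAAAA", "CGGG", "GAA", "GATAG", "GTGGGTC", "TAAGG", "TGC"
Leaf count: 8

8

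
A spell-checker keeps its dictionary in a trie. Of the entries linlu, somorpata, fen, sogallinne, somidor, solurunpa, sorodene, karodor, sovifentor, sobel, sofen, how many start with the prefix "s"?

8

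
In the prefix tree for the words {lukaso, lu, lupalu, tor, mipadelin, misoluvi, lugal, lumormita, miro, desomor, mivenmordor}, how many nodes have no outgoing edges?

Leaves are exactly the stored words that no other stored word extends.
Those words: "desomor", "lugal", "lukaso", "lumormita", "lupalu", "mipadelin", "miro", "misoluvi", "mivenmordor", "tor"
Leaf count: 10

10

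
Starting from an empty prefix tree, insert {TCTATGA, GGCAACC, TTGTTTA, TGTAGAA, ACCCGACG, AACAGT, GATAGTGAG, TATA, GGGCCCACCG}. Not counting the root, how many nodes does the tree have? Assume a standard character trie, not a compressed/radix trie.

58

For each word, the new-node count is its length minus the longest prefix already in the trie:
  "TCTATGA" → 7 new (T, C, T, A, T, G, A)
  "GGCAACC" → 7 new (G, G, C, A, A, C, C)
  "TTGTTTA" → prefix "T" already present; 6 new (T, G, T, T, T, A)
  "TGTAGAA" → prefix "T" already present; 6 new (G, T, A, G, A, A)
  "ACCCGACG" → 8 new (A, C, C, C, G, A, C, G)
  "AACAGT" → prefix "A" already present; 5 new (A, C, A, G, T)
  "GATAGTGAG" → prefix "G" already present; 8 new (A, T, A, G, T, G, A, G)
  "TATA" → prefix "T" already present; 3 new (A, T, A)
  "GGGCCCACCG" → prefix "GG" already present; 8 new (G, C, C, C, A, C, C, G)
Total nodes = 7 + 7 + 6 + 6 + 8 + 5 + 8 + 3 + 8 = 58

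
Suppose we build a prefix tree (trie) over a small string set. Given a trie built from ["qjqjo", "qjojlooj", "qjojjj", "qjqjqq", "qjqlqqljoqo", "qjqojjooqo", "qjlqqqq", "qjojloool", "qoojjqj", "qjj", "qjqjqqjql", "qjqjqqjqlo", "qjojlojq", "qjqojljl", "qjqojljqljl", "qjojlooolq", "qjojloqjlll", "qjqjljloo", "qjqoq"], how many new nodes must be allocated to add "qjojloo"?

Every character of "qjojloo" already lies on an existing path (it is a prefix of some stored word).
No new nodes are needed: 0.

0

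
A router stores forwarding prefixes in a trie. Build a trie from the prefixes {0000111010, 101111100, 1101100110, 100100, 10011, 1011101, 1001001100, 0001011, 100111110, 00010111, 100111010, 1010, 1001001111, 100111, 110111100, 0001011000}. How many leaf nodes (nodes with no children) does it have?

12

A leaf is a node with no children — equivalently, the end of a word that is not a proper prefix of any other stored word.
Those words: "0000111010", "0001011000", "00010111", "1001001100", "1001001111", "100111010", "100111110", "1010", "1011101", "101111100", "1101100110", "110111100"
Leaf count: 12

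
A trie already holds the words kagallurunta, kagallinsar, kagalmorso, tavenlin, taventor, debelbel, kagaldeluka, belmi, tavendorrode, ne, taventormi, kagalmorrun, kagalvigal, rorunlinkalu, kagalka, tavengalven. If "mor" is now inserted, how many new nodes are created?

"mor" shares no prefix with any stored word, so all 3 characters open new nodes.
3 − 0 = 3 new nodes.

3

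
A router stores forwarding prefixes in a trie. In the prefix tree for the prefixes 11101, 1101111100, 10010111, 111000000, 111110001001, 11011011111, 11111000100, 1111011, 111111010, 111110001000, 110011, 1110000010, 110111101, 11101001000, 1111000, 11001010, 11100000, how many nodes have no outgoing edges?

14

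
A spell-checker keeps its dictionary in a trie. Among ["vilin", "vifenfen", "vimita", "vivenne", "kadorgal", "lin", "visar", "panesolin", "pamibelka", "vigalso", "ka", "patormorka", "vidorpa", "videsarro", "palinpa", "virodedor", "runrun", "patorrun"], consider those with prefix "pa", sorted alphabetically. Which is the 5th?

Filter for "pa…" and sort: "palinpa", "pamibelka", "panesolin", "patormorka", "patorrun"
The 5th is patorrun.

patorrun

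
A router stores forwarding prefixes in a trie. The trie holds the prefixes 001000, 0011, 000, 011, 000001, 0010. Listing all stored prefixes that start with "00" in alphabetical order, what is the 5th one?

0011

Words with prefix "00", in lexicographic order: "000", "000001", "0010", "001000", "0011"
The 5th is 0011.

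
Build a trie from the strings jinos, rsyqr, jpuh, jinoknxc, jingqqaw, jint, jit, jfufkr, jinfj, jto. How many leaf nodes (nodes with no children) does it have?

Leaves are exactly the stored words that no other stored word extends.
Those words: "jfufkr", "jinfj", "jingqqaw", "jinoknxc", "jinos", "jint", "jit", "jpuh", "jto", "rsyqr"
Leaf count: 10

10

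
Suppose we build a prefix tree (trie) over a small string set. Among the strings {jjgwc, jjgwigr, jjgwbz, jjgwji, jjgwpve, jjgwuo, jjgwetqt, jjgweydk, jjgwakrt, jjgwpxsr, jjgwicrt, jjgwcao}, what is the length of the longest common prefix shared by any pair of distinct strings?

Look for the deepest trie node that still has at least two words in its subtree.
e.g. "jjgwc" and "jjgwcao" share the prefix "jjgwc" of length 5; no pair shares a longer one.
Longest shared-prefix length: 5

5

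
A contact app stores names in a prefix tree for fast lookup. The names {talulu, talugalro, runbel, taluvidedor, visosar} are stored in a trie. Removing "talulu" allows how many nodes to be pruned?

A node on "talulu"'s path can go only if nothing else ends at it or branches off below it.
The suffix "lu" (2 nodes) is used only by "talulu"; the node for "talu" still has the child "g", so pruning stops there.
Nodes removed: 2

2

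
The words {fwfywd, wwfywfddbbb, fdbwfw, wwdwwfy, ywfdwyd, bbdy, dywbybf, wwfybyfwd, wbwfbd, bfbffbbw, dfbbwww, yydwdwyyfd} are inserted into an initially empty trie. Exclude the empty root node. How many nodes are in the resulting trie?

Count nodes per top-level branch (shared prefixes stored once):
  'b'-branch (bbdy, bfbffbbw): 11 nodes
  'd'-branch (dfbbwww, dywbybf): 13 nodes
  'f'-branch (fdbwfw, fwfywd): 11 nodes
  'w'-branch (wbwfbd, wwdwwfy, wwfybyfwd, wwfywfddbbb): 26 nodes
  'y'-branch (ywfdwyd, yydwdwyyfd): 16 nodes
Sum: 77

77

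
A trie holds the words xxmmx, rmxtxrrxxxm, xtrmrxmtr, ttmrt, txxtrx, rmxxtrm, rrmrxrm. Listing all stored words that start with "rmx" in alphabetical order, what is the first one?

rmxtxrrxxxm

Words with prefix "rmx", in lexicographic order: "rmxtxrrxxxm", "rmxxtrm"
Position 1: rmxtxrrxxxm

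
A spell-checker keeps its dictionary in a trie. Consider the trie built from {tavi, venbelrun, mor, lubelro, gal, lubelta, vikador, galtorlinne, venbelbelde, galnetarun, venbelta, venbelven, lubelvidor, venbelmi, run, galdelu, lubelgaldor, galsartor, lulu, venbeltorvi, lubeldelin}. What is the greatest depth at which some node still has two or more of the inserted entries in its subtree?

The deepest shared node is where two words last agree before diverging.
e.g. "venbelta" and "venbeltorvi" share the prefix "venbelt" of length 7; no pair shares a longer one.
Longest shared-prefix length: 7

7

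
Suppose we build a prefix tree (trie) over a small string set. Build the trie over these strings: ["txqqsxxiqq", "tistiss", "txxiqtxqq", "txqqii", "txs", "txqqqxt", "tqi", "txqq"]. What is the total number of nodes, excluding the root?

31

Insert word by word; a character creates a node only if that edge doesn't already exist:
  "txqqsxxiqq" → 10 new (t, x, q, q, s, x, x, i, q, q)
  "tistiss" → prefix "t" already present; 6 new (i, s, t, i, s, s)
  "txxiqtxqq" → prefix "tx" already present; 7 new (x, i, q, t, x, q, q)
  "txqqii" → prefix "txqq" already present; 2 new (i, i)
  "txs" → prefix "tx" already present; 1 new (s)
  "txqqqxt" → prefix "txqq" already present; 3 new (q, x, t)
  "tqi" → prefix "t" already present; 2 new (q, i)
  "txqq" → prefix "txqq" already present; 0 new (none)
Total nodes = 10 + 6 + 7 + 2 + 1 + 3 + 2 + 0 = 31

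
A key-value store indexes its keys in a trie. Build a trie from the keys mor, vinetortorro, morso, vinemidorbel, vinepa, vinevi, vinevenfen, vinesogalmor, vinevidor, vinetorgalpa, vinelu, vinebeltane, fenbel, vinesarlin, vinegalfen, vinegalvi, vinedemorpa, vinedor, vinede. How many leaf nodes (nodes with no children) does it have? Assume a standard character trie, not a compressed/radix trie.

16

A leaf is a node with no children — equivalently, the end of a word that is not a proper prefix of any other stored word.
Those words: "fenbel", "morso", "vinebeltane", "vinedemorpa", "vinedor", "vinegalfen", "vinegalvi", "vinelu", "vinemidorbel", "vinepa", "vinesarlin", "vinesogalmor", "vinetorgalpa", "vinetortorro", "vinevenfen", "vinevidor"
Leaf count: 16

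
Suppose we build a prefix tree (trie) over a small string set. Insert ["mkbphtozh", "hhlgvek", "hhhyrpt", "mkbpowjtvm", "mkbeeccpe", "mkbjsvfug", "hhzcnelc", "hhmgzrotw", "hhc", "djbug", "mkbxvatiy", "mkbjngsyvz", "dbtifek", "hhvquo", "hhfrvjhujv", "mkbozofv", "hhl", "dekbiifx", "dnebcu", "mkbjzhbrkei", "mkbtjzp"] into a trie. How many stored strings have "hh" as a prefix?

Walk to "hh"; the words in its subtree are exactly those with that prefix.
Matches: "hhc", "hhfrvjhujv", "hhhyrpt", "hhl", "hhlgvek", "hhmgzrotw", "hhvquo", "hhzcnelc"
Count: 8

8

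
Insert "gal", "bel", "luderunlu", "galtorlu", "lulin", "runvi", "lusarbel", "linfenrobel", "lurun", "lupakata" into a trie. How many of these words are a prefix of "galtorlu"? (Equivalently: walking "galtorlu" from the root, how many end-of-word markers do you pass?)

2

Walk "galtorlu" from the root; an end-of-word marker is hit whenever a stored word is a prefix of "galtorlu".
Prefixes of the query that are stored words: "gal", "galtorlu"
Count: 2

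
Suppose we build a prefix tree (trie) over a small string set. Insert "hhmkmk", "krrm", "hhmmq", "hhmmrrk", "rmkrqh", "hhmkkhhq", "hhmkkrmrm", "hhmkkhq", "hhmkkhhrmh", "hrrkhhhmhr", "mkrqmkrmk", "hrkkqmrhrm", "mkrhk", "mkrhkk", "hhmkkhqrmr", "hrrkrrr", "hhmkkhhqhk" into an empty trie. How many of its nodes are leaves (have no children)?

Leaves are exactly the stored words that no other stored word extends.
Those words: "hhmkkhhqhk", "hhmkkhhrmh", "hhmkkhqrmr", "hhmkkrmrm", "hhmkmk", "hhmmq", "hhmmrrk", "hrkkqmrhrm", "hrrkhhhmhr", "hrrkrrr", "krrm", "mkrhkk", "mkrqmkrmk", "rmkrqh"
Leaf count: 14

14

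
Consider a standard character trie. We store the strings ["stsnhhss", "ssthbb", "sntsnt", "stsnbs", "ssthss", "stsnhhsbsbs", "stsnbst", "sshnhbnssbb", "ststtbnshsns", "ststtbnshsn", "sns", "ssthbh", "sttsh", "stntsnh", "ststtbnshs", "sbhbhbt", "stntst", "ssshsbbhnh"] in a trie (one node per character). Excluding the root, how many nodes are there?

70

Insert word by word; a character creates a node only if that edge doesn't already exist:
  "stsnhhss" → 8 new (s, t, s, n, h, h, s, s)
  "ssthbb" → prefix "s" already present; 5 new (s, t, h, b, b)
  "sntsnt" → prefix "s" already present; 5 new (n, t, s, n, t)
  "stsnbs" → prefix "stsn" already present; 2 new (b, s)
  "ssthss" → prefix "ssth" already present; 2 new (s, s)
  "stsnhhsbsbs" → prefix "stsnhhs" already present; 4 new (b, s, b, s)
  "stsnbst" → prefix "stsnbs" already present; 1 new (t)
  "sshnhbnssbb" → prefix "ss" already present; 9 new (h, n, h, b, n, s, s, b, b)
  "ststtbnshsns" → prefix "sts" already present; 9 new (t, t, b, n, s, h, s, n, s)
  "ststtbnshsn" → prefix "ststtbnshsn" already present; 0 new (none)
  "sns" → prefix "sn" already present; 1 new (s)
  "ssthbh" → prefix "ssthb" already present; 1 new (h)
  "sttsh" → prefix "st" already present; 3 new (t, s, h)
  "stntsnh" → prefix "st" already present; 5 new (n, t, s, n, h)
  "ststtbnshs" → prefix "ststtbnshs" already present; 0 new (none)
  "sbhbhbt" → prefix "s" already present; 6 new (b, h, b, h, b, t)
  "stntst" → prefix "stnts" already present; 1 new (t)
  "ssshsbbhnh" → prefix "ss" already present; 8 new (s, h, s, b, b, h, n, h)
Total nodes = 8 + 5 + 5 + 2 + 2 + 4 + 1 + 9 + 9 + 0 + 1 + 1 + 3 + 5 + 0 + 6 + 1 + 8 = 70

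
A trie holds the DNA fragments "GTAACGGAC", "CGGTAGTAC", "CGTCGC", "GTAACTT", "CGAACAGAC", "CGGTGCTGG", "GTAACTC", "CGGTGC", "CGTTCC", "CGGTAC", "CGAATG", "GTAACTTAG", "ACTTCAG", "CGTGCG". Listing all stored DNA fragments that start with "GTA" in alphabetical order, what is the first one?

DFS of the "GTA" subtree visits, in order: "GTAACGGAC", "GTAACTC", "GTAACTT", "GTAACTTAG"
The 1st is GTAACGGAC.

GTAACGGAC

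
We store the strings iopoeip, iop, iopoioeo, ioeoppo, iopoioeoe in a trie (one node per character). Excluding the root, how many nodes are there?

17

Trie structure (* marks end of a word):
(root)
└─ i
   └─ o
      ├─ e
      │  └─ o
      │     └─ p
      │        └─ p
      │           └─ o *
      └─ p *
         └─ o
            ├─ e
            │  └─ i
            │     └─ p *
            └─ i
               └─ o
                  └─ e
                     └─ o *
                        └─ e *
Counting every labelled node above: 17.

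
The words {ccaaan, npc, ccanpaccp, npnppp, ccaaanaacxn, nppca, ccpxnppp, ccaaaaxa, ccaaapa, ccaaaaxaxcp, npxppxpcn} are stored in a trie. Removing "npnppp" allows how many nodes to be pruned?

4

After clearing the end-marker at "npnppp", prune upward until reaching a node still needed by another word.
The suffix "nppp" (4 nodes) is used only by "npnppp"; the node for "np" still has the child "c", so pruning stops there.
Nodes removed: 4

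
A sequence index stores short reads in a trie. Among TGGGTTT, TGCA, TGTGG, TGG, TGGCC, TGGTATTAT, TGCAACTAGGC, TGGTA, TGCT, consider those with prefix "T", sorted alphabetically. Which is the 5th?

TGGCC

Words with prefix "T", in lexicographic order: "TGCA", "TGCAACTAGGC", "TGCT", "TGG", "TGGCC", "TGGGTTT", "TGGTA", "TGGTATTAT", "TGTGG"
Position 5: TGGCC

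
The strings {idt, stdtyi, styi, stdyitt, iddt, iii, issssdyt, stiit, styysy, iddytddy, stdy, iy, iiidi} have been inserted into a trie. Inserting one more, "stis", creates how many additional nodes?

1

Walking "stis" from the root, the first 3 characters ("sti") follow existing edges; "s" is the first miss.
So 4 − 3 = 1 new nodes.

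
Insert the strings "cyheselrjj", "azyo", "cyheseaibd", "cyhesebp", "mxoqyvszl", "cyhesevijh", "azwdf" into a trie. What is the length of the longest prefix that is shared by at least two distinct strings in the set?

6

Equivalently: take the maximum, over all pairs, of their longest common prefix length.
e.g. "cyheseaibd" and "cyhesebp" share the prefix "cyhese" of length 6; no pair shares a longer one.
Longest shared-prefix length: 6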